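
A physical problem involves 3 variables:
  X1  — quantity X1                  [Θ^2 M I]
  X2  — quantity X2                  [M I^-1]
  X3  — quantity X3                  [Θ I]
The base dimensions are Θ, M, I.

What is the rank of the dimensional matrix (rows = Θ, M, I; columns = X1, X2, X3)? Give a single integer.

2

Dimensional matrix (Θ×M×I by X1×X2×X3):
  Θ: [ 2  0  1]
  M: [ 1  1  0]
  I: [ 1 -1  1]
Echelon form has 2 nonzero rows (pivots: X1,X2)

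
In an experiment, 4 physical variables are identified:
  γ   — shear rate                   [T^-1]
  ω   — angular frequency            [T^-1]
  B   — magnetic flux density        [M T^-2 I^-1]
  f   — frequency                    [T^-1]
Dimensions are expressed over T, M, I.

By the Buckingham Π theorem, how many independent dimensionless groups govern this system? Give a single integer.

2

Dimensional matrix (T×M×I by γ×ω×B×f):
  T: [-1 -1 -2 -1]
  M: [ 0  0  1  0]
  I: [ 0  0 -1  0]
RREF → pivots at {γ,B} ⇒ r = 2
Π count = n − r = 4 − 2 = 2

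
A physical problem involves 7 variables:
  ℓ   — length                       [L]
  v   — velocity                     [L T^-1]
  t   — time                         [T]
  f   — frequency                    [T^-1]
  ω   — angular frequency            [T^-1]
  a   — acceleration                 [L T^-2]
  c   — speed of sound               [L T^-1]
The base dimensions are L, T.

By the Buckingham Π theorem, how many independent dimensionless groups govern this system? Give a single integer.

Write exponents as rows L,T / cols ℓ,v,t,f,ω,a,c:
  L: [ 1  1  0  0  0  1  1]
  T: [ 0 -1  1 -1 -1 -2 -1]
Echelon form has 2 nonzero rows (pivots: ℓ,v)
7 vars − rank 2 = 5 Π groups

5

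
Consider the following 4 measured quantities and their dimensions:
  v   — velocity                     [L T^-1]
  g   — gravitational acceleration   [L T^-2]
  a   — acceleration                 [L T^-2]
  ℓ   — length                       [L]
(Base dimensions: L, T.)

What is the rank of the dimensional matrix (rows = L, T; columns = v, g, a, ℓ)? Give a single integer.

Exponent matrix [L,T] × [v,g,a,ℓ]:
  L: [ 1  1  1  1]
  T: [-1 -2 -2  0]
Echelon form has 2 nonzero rows (pivots: v,g)

2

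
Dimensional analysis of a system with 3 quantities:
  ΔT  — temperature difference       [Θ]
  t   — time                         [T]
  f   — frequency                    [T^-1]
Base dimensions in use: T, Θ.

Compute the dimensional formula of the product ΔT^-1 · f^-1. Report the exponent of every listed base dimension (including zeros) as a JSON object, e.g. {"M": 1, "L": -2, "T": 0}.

{"T": 1, "Θ": -1}

Write exponents as rows T,Θ / cols ΔT,t,f:
  T: [ 0  1 -1]
  Θ: [ 1  0  0]
  [T]: (-1)·0+(-1)·-1 = 1
  [Θ]: (-1)·1+(-1)·0 = -1
⇒ T Θ^-1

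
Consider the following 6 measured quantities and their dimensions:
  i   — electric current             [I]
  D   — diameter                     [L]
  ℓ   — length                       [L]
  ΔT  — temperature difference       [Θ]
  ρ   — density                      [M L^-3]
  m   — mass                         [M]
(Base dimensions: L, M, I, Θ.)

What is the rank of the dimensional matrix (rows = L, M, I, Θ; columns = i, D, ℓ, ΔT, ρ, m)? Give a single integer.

4

Exponent matrix [L,M,I,Θ] × [i,D,ℓ,ΔT,ρ,m]:
  L: [ 0  1  1  0 -3  0]
  M: [ 0  0  0  0  1  1]
  I: [ 1  0  0  0  0  0]
  Θ: [ 0  0  0  1  0  0]
Echelon form has 4 nonzero rows (pivots: i,D,ΔT,ρ)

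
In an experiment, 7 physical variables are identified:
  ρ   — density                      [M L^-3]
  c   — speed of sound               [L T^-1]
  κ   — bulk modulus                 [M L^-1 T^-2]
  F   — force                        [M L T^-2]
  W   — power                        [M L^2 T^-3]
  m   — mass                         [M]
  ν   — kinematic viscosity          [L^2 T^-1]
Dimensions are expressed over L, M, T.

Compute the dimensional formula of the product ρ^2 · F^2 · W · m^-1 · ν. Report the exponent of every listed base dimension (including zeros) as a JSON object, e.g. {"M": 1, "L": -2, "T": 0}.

{"L": 0, "M": 4, "T": -8}

Exponent matrix [L,M,T] × [ρ,c,κ,F,W,m,ν]:
  L: [-3  1 -1  1  2  0  2]
  M: [ 1  0  1  1  1  1  0]
  T: [ 0 -1 -2 -2 -3  0 -1]
  [L]: (2)·-3+(2)·1+(1)·2+(-1)·0+(1)·2 = 0
  [M]: (2)·1+(2)·1+(1)·1+(-1)·1+(1)·0 = 4
  [T]: (2)·0+(2)·-2+(1)·-3+(-1)·0+(1)·-1 = -8
⇒ M^4 T^-8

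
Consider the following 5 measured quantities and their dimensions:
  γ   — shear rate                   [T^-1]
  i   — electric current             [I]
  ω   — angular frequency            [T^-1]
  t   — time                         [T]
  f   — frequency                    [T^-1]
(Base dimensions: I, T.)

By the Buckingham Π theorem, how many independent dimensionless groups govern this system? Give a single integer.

3

Write exponents as rows I,T / cols γ,i,ω,t,f:
  I: [ 0  1  0  0  0]
  T: [-1  0 -1  1 -1]
Echelon form has 2 nonzero rows (pivots: γ,i)
Π count = n − r = 5 − 2 = 3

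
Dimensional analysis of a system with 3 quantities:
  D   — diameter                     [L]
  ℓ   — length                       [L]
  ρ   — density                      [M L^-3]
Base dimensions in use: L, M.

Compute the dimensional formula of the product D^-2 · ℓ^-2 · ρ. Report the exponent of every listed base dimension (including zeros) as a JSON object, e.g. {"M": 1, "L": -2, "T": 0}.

{"L": -7, "M": 1}

Dimensional matrix (L×M by D×ℓ×ρ):
  L: [ 1  1 -3]
  M: [ 0  0  1]
  [L]: (-2)·1+(-2)·1+(1)·-3 = -7
  [M]: (-2)·0+(-2)·0+(1)·1 = 1
⇒ L^-7 M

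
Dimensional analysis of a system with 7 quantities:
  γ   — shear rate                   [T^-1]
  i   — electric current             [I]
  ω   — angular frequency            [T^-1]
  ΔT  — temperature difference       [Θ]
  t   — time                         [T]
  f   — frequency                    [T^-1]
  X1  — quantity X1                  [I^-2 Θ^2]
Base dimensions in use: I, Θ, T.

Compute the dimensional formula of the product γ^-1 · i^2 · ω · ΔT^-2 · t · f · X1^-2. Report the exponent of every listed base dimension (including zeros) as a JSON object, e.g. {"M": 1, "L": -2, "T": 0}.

Dimensional matrix (I×Θ×T by γ×i×ω×ΔT×t×f×X1):
  I: [ 0  1  0  0  0  0 -2]
  Θ: [ 0  0  0  1  0  0  2]
  T: [-1  0 -1  0  1 -1  0]
  [I]: (-1)·0+(2)·1+(1)·0+(-2)·0+(1)·0+(1)·0+(-2)·-2 = 6
  [Θ]: (-1)·0+(2)·0+(1)·0+(-2)·1+(1)·0+(1)·0+(-2)·2 = -6
  [T]: (-1)·-1+(2)·0+(1)·-1+(-2)·0+(1)·1+(1)·-1+(-2)·0 = 0
⇒ I^6 Θ^-6

{"I": 6, "Θ": -6, "T": 0}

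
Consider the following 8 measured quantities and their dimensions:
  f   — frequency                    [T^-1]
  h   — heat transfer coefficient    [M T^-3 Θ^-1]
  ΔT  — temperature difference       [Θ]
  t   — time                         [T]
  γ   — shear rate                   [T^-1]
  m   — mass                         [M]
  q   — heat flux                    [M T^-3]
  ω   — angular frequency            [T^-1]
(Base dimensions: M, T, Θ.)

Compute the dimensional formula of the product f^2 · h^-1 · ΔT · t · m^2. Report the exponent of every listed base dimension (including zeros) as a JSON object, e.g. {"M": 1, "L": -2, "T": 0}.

{"M": 1, "T": 2, "Θ": 2}

Write exponents as rows M,T,Θ / cols f,h,ΔT,t,γ,m,q,ω:
  M: [ 0  1  0  0  0  1  1  0]
  T: [-1 -3  0  1 -1  0 -3 -1]
  Θ: [ 0 -1  1  0  0  0  0  0]
  [M]: (2)·0+(-1)·1+(1)·0+(1)·0+(2)·1 = 1
  [T]: (2)·-1+(-1)·-3+(1)·0+(1)·1+(2)·0 = 2
  [Θ]: (2)·0+(-1)·-1+(1)·1+(1)·0+(2)·0 = 2
⇒ M T^2 Θ^2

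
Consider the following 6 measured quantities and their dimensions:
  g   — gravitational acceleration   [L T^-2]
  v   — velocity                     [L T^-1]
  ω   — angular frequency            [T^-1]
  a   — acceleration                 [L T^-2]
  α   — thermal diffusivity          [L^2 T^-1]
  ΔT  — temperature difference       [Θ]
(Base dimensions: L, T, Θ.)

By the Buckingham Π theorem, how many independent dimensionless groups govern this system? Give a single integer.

3

Dimensional matrix (L×T×Θ by g×v×ω×a×α×ΔT):
  L: [ 1  1  0  1  2  0]
  T: [-2 -1 -1 -2 -1  0]
  Θ: [ 0  0  0  0  0  1]
RREF → pivots at {g,v,ΔT} ⇒ r = 3
6 vars − rank 3 = 3 Π groups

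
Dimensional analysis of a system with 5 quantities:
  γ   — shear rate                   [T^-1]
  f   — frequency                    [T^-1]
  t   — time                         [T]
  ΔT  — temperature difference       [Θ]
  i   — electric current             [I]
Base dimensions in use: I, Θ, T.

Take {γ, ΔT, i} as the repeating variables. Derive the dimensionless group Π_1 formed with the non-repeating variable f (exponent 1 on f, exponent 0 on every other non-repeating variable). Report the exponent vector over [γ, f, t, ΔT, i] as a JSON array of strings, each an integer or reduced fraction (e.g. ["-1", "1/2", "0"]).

Exponent matrix [I,Θ,T] × [γ,f,t,ΔT,i]:
  I: [ 0  0  0  0  1]
  Θ: [ 0  0  0  1  0]
  T: [-1 -1  1  0  0]
RREF → pivots at {γ,ΔT,i} ⇒ r = 3
Pivot set = {γ,ΔT,i}, free = {f,t}
RREF:
  r0: [   1    1   -1    0    0]
  r1: [   0    0    0    1    0]
  r2: [   0    0    0    0    1]
Fix exponent of f at 1, t at 0; solve each RREF row for its pivot's exponent:
  r0: exp(γ) + (1)·1 = 0 ⇒ exp(γ) = -1
  r1: exp(ΔT) + (0)·1 = 0 ⇒ exp(ΔT) = 0
  r2: exp(i) + (0)·1 = 0 ⇒ exp(i) = 0
Π_1 = γ^-1 · f

["-1", "1", "0", "0", "0"]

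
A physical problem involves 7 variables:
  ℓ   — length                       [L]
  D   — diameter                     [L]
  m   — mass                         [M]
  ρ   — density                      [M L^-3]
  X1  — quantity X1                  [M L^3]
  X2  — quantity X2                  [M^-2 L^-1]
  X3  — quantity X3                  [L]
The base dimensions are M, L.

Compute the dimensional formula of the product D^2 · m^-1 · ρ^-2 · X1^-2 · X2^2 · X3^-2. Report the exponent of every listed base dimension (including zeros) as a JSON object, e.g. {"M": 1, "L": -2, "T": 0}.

{"M": -9, "L": -2}

Exponent matrix [M,L] × [ℓ,D,m,ρ,X1,X2,X3]:
  M: [ 0  0  1  1  1 -2  0]
  L: [ 1  1  0 -3  3 -1  1]
  [M]: (2)·0+(-1)·1+(-2)·1+(-2)·1+(2)·-2+(-2)·0 = -9
  [L]: (2)·1+(-1)·0+(-2)·-3+(-2)·3+(2)·-1+(-2)·1 = -2
⇒ M^-9 L^-2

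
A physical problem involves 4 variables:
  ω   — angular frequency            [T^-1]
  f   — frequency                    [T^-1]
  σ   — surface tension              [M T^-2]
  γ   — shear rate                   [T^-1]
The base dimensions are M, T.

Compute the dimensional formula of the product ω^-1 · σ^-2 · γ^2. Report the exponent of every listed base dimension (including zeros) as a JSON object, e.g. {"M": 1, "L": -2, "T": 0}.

Write exponents as rows M,T / cols ω,f,σ,γ:
  M: [ 0  0  1  0]
  T: [-1 -1 -2 -1]
  [M]: (-1)·0+(-2)·1+(2)·0 = -2
  [T]: (-1)·-1+(-2)·-2+(2)·-1 = 3
⇒ M^-2 T^3

{"M": -2, "T": 3}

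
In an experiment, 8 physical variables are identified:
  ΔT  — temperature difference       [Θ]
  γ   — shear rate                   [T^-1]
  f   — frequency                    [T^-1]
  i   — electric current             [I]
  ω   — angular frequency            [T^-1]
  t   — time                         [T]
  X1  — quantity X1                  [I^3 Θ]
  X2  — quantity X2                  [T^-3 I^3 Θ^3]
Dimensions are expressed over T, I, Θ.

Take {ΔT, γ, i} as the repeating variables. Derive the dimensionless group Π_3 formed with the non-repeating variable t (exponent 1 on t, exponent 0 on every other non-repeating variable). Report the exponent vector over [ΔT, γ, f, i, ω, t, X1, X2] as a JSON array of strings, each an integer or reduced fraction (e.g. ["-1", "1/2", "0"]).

["0", "1", "0", "0", "0", "1", "0", "0"]

Write exponents as rows T,I,Θ / cols ΔT,γ,f,i,ω,t,X1,X2:
  T: [ 0 -1 -1  0 -1  1  0 -3]
  I: [ 0  0  0  1  0  0  3  3]
  Θ: [ 1  0  0  0  0  0  1  3]
RREF → pivots at {ΔT,γ,i} ⇒ r = 3
Repeat: ΔT,γ,i; free: f,ω,t,X1,X2
RREF:
  r0: [   1    0    0    0    0    0    1    3]
  r1: [   0    1    1    0    1   -1    0    3]
  r2: [   0    0    0    1    0    0    3    3]
Fix exponent of t at 1, f at 0, ω at 0, X1 at 0, X2 at 0; solve each RREF row for its pivot's exponent:
  r0: exp(ΔT) + (0)·1 = 0 ⇒ exp(ΔT) = 0
  r1: exp(γ) + (-1)·1 = 0 ⇒ exp(γ) = 1
  r2: exp(i) + (0)·1 = 0 ⇒ exp(i) = 0
Π_3 = γ · t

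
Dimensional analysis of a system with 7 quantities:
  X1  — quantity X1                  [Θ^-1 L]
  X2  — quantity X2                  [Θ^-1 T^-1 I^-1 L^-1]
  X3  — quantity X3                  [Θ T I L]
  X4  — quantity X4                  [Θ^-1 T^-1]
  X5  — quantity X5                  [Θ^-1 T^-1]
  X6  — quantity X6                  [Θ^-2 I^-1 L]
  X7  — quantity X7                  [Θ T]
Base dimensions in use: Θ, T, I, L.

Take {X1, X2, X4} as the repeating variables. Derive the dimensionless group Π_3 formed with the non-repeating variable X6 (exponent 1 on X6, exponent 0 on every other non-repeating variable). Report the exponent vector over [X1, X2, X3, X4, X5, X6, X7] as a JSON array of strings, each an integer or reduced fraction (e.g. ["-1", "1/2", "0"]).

["-2", "-1", "0", "1", "0", "1", "0"]

Exponent matrix [Θ,T,I,L] × [X1,X2,X3,X4,X5,X6,X7]:
  Θ: [-1 -1  1 -1 -1 -2  1]
  T: [ 0 -1  1 -1 -1  0  1]
  I: [ 0 -1  1  0  0 -1  0]
  L: [ 1 -1  1  0  0  1  0]
Echelon form has 3 nonzero rows (pivots: X1,X2,X4)
Repeat: X1,X2,X4; free: X3,X5,X6,X7
RREF:
  r0: [   1    0    0    0    0    2    0]
  r1: [   0    1   -1    0    0    1    0]
  r2: [   0    0    0    1    1   -1   -1]
  r3: [   0    0    0    0    0    0    0]
Fix exponent of X6 at 1, X3 at 0, X5 at 0, X7 at 0; solve each RREF row for its pivot's exponent:
  r0: exp(X1) + (2)·1 = 0 ⇒ exp(X1) = -2
  r1: exp(X2) + (1)·1 = 0 ⇒ exp(X2) = -1
  r2: exp(X4) + (-1)·1 = 0 ⇒ exp(X4) = 1
Π_3 = X1^-2 · X2^-1 · X4 · X6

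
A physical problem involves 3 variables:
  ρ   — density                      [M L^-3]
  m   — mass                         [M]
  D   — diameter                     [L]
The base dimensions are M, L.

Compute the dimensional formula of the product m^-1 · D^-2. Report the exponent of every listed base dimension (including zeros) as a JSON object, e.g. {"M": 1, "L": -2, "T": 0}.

Write exponents as rows M,L / cols ρ,m,D:
  M: [ 1  1  0]
  L: [-3  0  1]
  [M]: (-1)·1+(-2)·0 = -1
  [L]: (-1)·0+(-2)·1 = -2
⇒ M^-1 L^-2

{"M": -1, "L": -2}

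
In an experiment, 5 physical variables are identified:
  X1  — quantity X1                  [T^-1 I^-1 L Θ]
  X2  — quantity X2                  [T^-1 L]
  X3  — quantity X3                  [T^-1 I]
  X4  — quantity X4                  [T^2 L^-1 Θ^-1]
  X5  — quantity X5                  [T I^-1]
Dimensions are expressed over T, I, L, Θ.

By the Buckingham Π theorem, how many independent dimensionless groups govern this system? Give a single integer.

Dimensional matrix (T×I×L×Θ by X1×X2×X3×X4×X5):
  T: [-1 -1 -1  2  1]
  I: [-1  0  1  0 -1]
  L: [ 1  1  0 -1  0]
  Θ: [ 1  0  0 -1  0]
Echelon form has 3 nonzero rows (pivots: X1,X2,X3)
5 vars − rank 3 = 2 Π groups

2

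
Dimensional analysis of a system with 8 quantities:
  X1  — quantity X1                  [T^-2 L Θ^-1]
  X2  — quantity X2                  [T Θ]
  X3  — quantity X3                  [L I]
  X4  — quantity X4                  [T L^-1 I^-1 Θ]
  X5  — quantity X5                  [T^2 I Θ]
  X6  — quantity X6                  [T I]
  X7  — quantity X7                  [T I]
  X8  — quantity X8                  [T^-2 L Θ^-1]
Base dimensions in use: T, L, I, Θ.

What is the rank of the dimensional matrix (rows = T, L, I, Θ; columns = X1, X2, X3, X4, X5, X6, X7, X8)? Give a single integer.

3

Exponent matrix [T,L,I,Θ] × [X1,X2,X3,X4,X5,X6,X7,X8]:
  T: [-2  1  0  1  2  1  1 -2]
  L: [ 1  0  1 -1  0  0  0  1]
  I: [ 0  0  1 -1  1  1  1  0]
  Θ: [-1  1  0  1  1  0  0 -1]
Row reduction gives pivot columns X1,X2,X3; rank = 3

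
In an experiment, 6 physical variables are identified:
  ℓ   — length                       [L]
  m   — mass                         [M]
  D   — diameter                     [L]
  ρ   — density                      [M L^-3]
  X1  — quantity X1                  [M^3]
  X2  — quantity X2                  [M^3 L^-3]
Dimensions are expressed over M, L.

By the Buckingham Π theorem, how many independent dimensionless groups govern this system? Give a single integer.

4

Exponent matrix [M,L] × [ℓ,m,D,ρ,X1,X2]:
  M: [ 0  1  0  1  3  3]
  L: [ 1  0  1 -3  0 -3]
Echelon form has 2 nonzero rows (pivots: ℓ,m)
n=6, r=2 ⇒ 4 dimensionless groups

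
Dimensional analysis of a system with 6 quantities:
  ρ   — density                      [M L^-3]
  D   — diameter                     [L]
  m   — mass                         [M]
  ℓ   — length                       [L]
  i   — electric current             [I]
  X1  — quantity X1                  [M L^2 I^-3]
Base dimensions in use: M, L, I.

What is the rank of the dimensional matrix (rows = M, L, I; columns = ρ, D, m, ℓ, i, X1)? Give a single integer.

Dimensional matrix (M×L×I by ρ×D×m×ℓ×i×X1):
  M: [ 1  0  1  0  0  1]
  L: [-3  1  0  1  0  2]
  I: [ 0  0  0  0  1 -3]
Row reduction gives pivot columns ρ,D,i; rank = 3

3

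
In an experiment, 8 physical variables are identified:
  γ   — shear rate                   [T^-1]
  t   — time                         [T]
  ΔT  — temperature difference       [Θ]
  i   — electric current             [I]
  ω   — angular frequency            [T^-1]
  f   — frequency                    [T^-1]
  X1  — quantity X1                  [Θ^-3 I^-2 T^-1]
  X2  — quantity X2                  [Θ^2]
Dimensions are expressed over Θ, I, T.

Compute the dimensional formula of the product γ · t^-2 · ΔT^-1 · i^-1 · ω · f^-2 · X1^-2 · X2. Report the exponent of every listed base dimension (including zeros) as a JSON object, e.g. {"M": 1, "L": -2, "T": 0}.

Dimensional matrix (Θ×I×T by γ×t×ΔT×i×ω×f×X1×X2):
  Θ: [ 0  0  1  0  0  0 -3  2]
  I: [ 0  0  0  1  0  0 -2  0]
  T: [-1  1  0  0 -1 -1 -1  0]
  [Θ]: (1)·0+(-2)·0+(-1)·1+(-1)·0+(1)·0+(-2)·0+(-2)·-3+(1)·2 = 7
  [I]: (1)·0+(-2)·0+(-1)·0+(-1)·1+(1)·0+(-2)·0+(-2)·-2+(1)·0 = 3
  [T]: (1)·-1+(-2)·1+(-1)·0+(-1)·0+(1)·-1+(-2)·-1+(-2)·-1+(1)·0 = 0
⇒ Θ^7 I^3

{"Θ": 7, "I": 3, "T": 0}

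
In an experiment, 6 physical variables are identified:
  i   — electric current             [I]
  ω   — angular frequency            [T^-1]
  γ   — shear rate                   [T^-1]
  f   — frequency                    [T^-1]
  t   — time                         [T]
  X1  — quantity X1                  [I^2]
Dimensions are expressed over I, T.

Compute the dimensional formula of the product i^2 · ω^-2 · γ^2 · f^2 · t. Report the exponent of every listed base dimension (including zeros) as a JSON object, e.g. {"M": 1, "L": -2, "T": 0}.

Exponent matrix [I,T] × [i,ω,γ,f,t,X1]:
  I: [ 1  0  0  0  0  2]
  T: [ 0 -1 -1 -1  1  0]
  [I]: (2)·1+(-2)·0+(2)·0+(2)·0+(1)·0 = 2
  [T]: (2)·0+(-2)·-1+(2)·-1+(2)·-1+(1)·1 = -1
⇒ I^2 T^-1

{"I": 2, "T": -1}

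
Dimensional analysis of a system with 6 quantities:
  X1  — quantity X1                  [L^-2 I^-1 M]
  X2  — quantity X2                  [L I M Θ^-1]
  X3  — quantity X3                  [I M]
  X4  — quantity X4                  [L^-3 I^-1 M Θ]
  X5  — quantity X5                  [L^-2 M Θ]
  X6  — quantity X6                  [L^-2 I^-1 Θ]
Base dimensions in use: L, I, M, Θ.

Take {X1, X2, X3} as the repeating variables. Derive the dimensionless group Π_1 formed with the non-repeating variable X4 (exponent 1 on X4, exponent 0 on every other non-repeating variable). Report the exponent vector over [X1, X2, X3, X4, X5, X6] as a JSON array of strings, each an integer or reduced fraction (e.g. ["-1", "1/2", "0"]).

Dimensional matrix (L×I×M×Θ by X1×X2×X3×X4×X5×X6):
  L: [-2  1  0 -3 -2 -2]
  I: [-1  1  1 -1  0 -1]
  M: [ 1  1  1  1  1  0]
  Θ: [ 0 -1  0  1  1  1]
Echelon form has 3 nonzero rows (pivots: X1,X2,X3)
Repeat: X1,X2,X3; free: X4,X5,X6
RREF:
  r0: [   1    0    0    1  1/2  1/2]
  r1: [   0    1    0   -1   -1   -1]
  r2: [   0    0    1    1  3/2  1/2]
  r3: [   0    0    0    0    0    0]
Fix exponent of X4 at 1, X5 at 0, X6 at 0; solve each RREF row for its pivot's exponent:
  r0: exp(X1) + (1)·1 = 0 ⇒ exp(X1) = -1
  r1: exp(X2) + (-1)·1 = 0 ⇒ exp(X2) = 1
  r2: exp(X3) + (1)·1 = 0 ⇒ exp(X3) = -1
Π_1 = X1^-1 · X2 · X3^-1 · X4

["-1", "1", "-1", "1", "0", "0"]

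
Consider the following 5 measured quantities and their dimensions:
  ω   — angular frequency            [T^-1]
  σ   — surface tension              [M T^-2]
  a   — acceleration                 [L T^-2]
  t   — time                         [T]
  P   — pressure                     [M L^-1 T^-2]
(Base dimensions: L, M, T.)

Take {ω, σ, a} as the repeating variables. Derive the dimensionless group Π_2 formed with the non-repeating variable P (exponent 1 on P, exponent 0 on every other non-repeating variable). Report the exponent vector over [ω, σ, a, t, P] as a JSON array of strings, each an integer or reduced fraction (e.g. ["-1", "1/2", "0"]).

["-2", "-1", "1", "0", "1"]

Dimensional matrix (L×M×T by ω×σ×a×t×P):
  L: [ 0  0  1  0 -1]
  M: [ 0  1  0  0  1]
  T: [-1 -2 -2  1 -2]
RREF → pivots at {ω,σ,a} ⇒ r = 3
Pivot set = {ω,σ,a}, free = {t,P}
RREF:
  r0: [   1    0    0   -1    2]
  r1: [   0    1    0    0    1]
  r2: [   0    0    1    0   -1]
Fix exponent of P at 1, t at 0; solve each RREF row for its pivot's exponent:
  r0: exp(ω) + (2)·1 = 0 ⇒ exp(ω) = -2
  r1: exp(σ) + (1)·1 = 0 ⇒ exp(σ) = -1
  r2: exp(a) + (-1)·1 = 0 ⇒ exp(a) = 1
Π_2 = ω^-2 · σ^-1 · a · P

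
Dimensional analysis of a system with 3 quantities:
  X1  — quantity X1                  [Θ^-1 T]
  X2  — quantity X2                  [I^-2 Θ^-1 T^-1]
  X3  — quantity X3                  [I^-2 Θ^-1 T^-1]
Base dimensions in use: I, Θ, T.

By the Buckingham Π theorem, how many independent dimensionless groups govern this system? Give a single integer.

1

Write exponents as rows I,Θ,T / cols X1,X2,X3:
  I: [ 0 -2 -2]
  Θ: [-1 -1 -1]
  T: [ 1 -1 -1]
Row reduction gives pivot columns X1,X2; rank = 2
3 vars − rank 2 = 1 Π group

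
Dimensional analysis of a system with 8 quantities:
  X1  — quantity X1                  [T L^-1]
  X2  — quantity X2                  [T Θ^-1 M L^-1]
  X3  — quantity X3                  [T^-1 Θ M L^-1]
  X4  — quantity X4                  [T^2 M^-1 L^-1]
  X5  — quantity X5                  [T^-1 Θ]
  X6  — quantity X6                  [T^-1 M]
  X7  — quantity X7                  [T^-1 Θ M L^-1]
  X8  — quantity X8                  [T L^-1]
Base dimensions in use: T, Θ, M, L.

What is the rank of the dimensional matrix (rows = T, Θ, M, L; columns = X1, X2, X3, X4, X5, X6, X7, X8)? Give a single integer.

Write exponents as rows T,Θ,M,L / cols X1,X2,X3,X4,X5,X6,X7,X8:
  T: [ 1  1 -1  2 -1 -1 -1  1]
  Θ: [ 0 -1  1  0  1  0  1  0]
  M: [ 0  1  1 -1  0  1  1  0]
  L: [-1 -1 -1 -1  0  0 -1 -1]
Row reduction gives pivot columns X1,X2,X3; rank = 3

3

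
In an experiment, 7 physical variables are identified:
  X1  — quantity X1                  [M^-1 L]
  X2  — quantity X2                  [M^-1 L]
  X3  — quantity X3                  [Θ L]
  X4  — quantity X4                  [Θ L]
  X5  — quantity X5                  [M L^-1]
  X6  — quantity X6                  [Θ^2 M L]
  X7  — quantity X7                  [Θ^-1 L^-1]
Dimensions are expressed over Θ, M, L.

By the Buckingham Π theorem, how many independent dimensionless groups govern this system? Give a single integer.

Dimensional matrix (Θ×M×L by X1×X2×X3×X4×X5×X6×X7):
  Θ: [ 0  0  1  1  0  2 -1]
  M: [-1 -1  0  0  1  1  0]
  L: [ 1  1  1  1 -1  1 -1]
Echelon form has 2 nonzero rows (pivots: X1,X3)
n=7, r=2 ⇒ 5 dimensionless groups

5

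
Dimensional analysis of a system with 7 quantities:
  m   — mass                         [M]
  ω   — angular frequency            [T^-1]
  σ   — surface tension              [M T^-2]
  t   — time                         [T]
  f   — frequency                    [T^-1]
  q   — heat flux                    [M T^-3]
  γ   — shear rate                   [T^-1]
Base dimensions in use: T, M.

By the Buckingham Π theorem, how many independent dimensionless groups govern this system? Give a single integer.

Dimensional matrix (T×M by m×ω×σ×t×f×q×γ):
  T: [ 0 -1 -2  1 -1 -3 -1]
  M: [ 1  0  1  0  0  1  0]
RREF → pivots at {m,ω} ⇒ r = 2
Π count = n − r = 7 − 2 = 5

5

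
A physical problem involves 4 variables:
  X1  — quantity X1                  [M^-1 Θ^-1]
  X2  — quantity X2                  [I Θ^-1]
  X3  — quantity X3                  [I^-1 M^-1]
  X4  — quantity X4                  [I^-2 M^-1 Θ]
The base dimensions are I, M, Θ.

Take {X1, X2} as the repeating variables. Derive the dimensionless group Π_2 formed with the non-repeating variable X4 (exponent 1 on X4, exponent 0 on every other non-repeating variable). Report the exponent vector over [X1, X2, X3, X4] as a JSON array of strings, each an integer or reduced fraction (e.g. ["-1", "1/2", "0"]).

Exponent matrix [I,M,Θ] × [X1,X2,X3,X4]:
  I: [ 0  1 -1 -2]
  M: [-1  0 -1 -1]
  Θ: [-1 -1  0  1]
RREF → pivots at {X1,X2} ⇒ r = 2
Repeat: X1,X2; free: X3,X4
RREF:
  r0: [   1    0    1    1]
  r1: [   0    1   -1   -2]
  r2: [   0    0    0    0]
Fix exponent of X4 at 1, X3 at 0; solve each RREF row for its pivot's exponent:
  r0: exp(X1) + (1)·1 = 0 ⇒ exp(X1) = -1
  r1: exp(X2) + (-2)·1 = 0 ⇒ exp(X2) = 2
Π_2 = X1^-1 · X2^2 · X4

["-1", "2", "0", "1"]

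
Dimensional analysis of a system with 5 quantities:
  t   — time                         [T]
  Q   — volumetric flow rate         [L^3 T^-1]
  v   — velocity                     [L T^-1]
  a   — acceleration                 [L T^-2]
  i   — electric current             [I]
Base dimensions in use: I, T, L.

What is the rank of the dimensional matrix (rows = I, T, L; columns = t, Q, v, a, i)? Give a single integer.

3

Dimensional matrix (I×T×L by t×Q×v×a×i):
  I: [ 0  0  0  0  1]
  T: [ 1 -1 -1 -2  0]
  L: [ 0  3  1  1  0]
RREF → pivots at {t,Q,i} ⇒ r = 3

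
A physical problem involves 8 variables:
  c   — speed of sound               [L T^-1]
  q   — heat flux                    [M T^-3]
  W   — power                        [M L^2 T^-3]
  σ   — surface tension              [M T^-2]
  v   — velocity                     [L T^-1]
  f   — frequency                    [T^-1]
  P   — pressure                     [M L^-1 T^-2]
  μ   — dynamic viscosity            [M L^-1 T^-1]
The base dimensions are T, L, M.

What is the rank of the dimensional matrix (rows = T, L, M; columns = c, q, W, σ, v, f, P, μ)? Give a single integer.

3

Dimensional matrix (T×L×M by c×q×W×σ×v×f×P×μ):
  T: [-1 -3 -3 -2 -1 -1 -2 -1]
  L: [ 1  0  2  0  1  0 -1 -1]
  M: [ 0  1  1  1  0  0  1  1]
Row reduction gives pivot columns c,q,W; rank = 3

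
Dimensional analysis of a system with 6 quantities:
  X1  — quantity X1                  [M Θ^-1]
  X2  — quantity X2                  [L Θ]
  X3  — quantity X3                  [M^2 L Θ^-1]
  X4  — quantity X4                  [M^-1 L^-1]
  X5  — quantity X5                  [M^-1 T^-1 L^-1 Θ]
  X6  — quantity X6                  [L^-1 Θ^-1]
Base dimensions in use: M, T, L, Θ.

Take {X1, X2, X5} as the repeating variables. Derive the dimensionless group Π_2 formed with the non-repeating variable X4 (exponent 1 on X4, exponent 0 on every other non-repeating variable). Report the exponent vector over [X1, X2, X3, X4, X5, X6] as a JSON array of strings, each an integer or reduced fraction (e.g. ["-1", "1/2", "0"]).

Exponent matrix [M,T,L,Θ] × [X1,X2,X3,X4,X5,X6]:
  M: [ 1  0  2 -1 -1  0]
  T: [ 0  0  0  0 -1  0]
  L: [ 0  1  1 -1 -1 -1]
  Θ: [-1  1 -1  0  1 -1]
RREF → pivots at {X1,X2,X5} ⇒ r = 3
Pivot set = {X1,X2,X5}, free = {X3,X4,X6}
RREF:
  r0: [   1    0    2   -1    0    0]
  r1: [   0    1    1   -1    0   -1]
  r2: [   0    0    0    0    1    0]
  r3: [   0    0    0    0    0    0]
Fix exponent of X4 at 1, X3 at 0, X6 at 0; solve each RREF row for its pivot's exponent:
  r0: exp(X1) + (-1)·1 = 0 ⇒ exp(X1) = 1
  r1: exp(X2) + (-1)·1 = 0 ⇒ exp(X2) = 1
  r2: exp(X5) + (0)·1 = 0 ⇒ exp(X5) = 0
Π_2 = X1 · X2 · X4

["1", "1", "0", "1", "0", "0"]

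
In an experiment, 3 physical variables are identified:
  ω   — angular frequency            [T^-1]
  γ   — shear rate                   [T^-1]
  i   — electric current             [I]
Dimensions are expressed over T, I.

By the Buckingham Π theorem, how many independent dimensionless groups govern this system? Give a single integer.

Write exponents as rows T,I / cols ω,γ,i:
  T: [-1 -1  0]
  I: [ 0  0  1]
Echelon form has 2 nonzero rows (pivots: ω,i)
3 vars − rank 2 = 1 Π group

1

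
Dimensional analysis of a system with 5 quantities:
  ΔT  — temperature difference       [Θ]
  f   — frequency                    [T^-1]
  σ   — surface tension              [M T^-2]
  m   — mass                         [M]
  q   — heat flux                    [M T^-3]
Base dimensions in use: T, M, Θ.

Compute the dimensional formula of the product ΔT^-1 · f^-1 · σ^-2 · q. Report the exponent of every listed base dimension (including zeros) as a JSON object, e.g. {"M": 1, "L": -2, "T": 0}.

{"T": 2, "M": -1, "Θ": -1}

Dimensional matrix (T×M×Θ by ΔT×f×σ×m×q):
  T: [ 0 -1 -2  0 -3]
  M: [ 0  0  1  1  1]
  Θ: [ 1  0  0  0  0]
  [T]: (-1)·0+(-1)·-1+(-2)·-2+(1)·-3 = 2
  [M]: (-1)·0+(-1)·0+(-2)·1+(1)·1 = -1
  [Θ]: (-1)·1+(-1)·0+(-2)·0+(1)·0 = -1
⇒ T^2 M^-1 Θ^-1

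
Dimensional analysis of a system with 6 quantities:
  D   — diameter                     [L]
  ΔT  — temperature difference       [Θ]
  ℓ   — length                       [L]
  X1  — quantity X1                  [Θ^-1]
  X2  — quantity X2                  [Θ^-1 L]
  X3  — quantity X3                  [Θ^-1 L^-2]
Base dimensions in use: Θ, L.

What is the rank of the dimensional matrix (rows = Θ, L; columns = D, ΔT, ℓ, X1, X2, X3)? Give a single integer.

Write exponents as rows Θ,L / cols D,ΔT,ℓ,X1,X2,X3:
  Θ: [ 0  1  0 -1 -1 -1]
  L: [ 1  0  1  0  1 -2]
Echelon form has 2 nonzero rows (pivots: D,ΔT)

2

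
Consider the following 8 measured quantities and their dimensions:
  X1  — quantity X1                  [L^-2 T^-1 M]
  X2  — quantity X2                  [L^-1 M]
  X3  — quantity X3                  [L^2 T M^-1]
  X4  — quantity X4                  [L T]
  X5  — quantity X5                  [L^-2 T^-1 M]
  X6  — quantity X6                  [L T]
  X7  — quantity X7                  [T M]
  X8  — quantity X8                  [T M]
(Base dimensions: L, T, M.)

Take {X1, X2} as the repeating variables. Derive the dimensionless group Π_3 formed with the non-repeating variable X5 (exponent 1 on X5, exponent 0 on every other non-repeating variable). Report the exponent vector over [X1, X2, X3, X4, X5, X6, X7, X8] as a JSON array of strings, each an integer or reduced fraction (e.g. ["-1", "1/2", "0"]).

Write exponents as rows L,T,M / cols X1,X2,X3,X4,X5,X6,X7,X8:
  L: [-2 -1  2  1 -2  1  0  0]
  T: [-1  0  1  1 -1  1  1  1]
  M: [ 1  1 -1  0  1  0  1  1]
RREF → pivots at {X1,X2} ⇒ r = 2
Repeat: X1,X2; free: X3,X4,X5,X6,X7,X8
RREF:
  r0: [   1    0   -1   -1    1   -1   -1   -1]
  r1: [   0    1    0    1    0    1    2    2]
  r2: [   0    0    0    0    0    0    0    0]
Fix exponent of X5 at 1, X3 at 0, X4 at 0, X6 at 0, X7 at 0, X8 at 0; solve each RREF row for its pivot's exponent:
  r0: exp(X1) + (1)·1 = 0 ⇒ exp(X1) = -1
  r1: exp(X2) + (0)·1 = 0 ⇒ exp(X2) = 0
Π_3 = X1^-1 · X5

["-1", "0", "0", "0", "1", "0", "0", "0"]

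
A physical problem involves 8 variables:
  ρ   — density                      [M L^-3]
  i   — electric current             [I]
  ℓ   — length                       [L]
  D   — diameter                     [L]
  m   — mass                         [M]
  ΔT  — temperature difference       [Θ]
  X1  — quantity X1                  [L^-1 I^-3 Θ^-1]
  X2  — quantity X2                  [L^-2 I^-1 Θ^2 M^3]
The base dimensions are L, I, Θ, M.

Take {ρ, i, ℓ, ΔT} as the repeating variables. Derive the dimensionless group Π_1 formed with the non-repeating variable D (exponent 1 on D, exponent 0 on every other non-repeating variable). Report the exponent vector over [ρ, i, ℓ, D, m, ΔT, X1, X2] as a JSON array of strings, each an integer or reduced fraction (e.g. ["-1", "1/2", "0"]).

["0", "0", "-1", "1", "0", "0", "0", "0"]

Exponent matrix [L,I,Θ,M] × [ρ,i,ℓ,D,m,ΔT,X1,X2]:
  L: [-3  0  1  1  0  0 -1 -2]
  I: [ 0  1  0  0  0  0 -3 -1]
  Θ: [ 0  0  0  0  0  1 -1  2]
  M: [ 1  0  0  0  1  0  0  3]
RREF → pivots at {ρ,i,ℓ,ΔT} ⇒ r = 4
Repeat: ρ,i,ℓ,ΔT; free: D,m,X1,X2
RREF:
  r0: [   1    0    0    0    1    0    0    3]
  r1: [   0    1    0    0    0    0   -3   -1]
  r2: [   0    0    1    1    3    0   -1    7]
  r3: [   0    0    0    0    0    1   -1    2]
Fix exponent of D at 1, m at 0, X1 at 0, X2 at 0; solve each RREF row for its pivot's exponent:
  r0: exp(ρ) + (0)·1 = 0 ⇒ exp(ρ) = 0
  r1: exp(i) + (0)·1 = 0 ⇒ exp(i) = 0
  r2: exp(ℓ) + (1)·1 = 0 ⇒ exp(ℓ) = -1
  r3: exp(ΔT) + (0)·1 = 0 ⇒ exp(ΔT) = 0
Π_1 = ℓ^-1 · D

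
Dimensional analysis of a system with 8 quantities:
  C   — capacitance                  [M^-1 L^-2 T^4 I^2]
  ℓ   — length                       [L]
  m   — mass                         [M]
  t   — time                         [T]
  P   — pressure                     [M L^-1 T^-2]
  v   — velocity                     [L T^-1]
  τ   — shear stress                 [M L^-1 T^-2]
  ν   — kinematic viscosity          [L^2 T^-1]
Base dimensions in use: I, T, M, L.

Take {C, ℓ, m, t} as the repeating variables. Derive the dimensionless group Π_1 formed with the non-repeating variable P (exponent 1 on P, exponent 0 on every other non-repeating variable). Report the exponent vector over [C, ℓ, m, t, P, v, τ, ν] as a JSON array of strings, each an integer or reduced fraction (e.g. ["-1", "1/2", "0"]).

["0", "1", "-1", "2", "1", "0", "0", "0"]

Exponent matrix [I,T,M,L] × [C,ℓ,m,t,P,v,τ,ν]:
  I: [ 2  0  0  0  0  0  0  0]
  T: [ 4  0  0  1 -2 -1 -2 -1]
  M: [-1  0  1  0  1  0  1  0]
  L: [-2  1  0  0 -1  1 -1  2]
RREF → pivots at {C,ℓ,m,t} ⇒ r = 4
Pivot set = {C,ℓ,m,t}, free = {P,v,τ,ν}
RREF:
  r0: [   1    0    0    0    0    0    0    0]
  r1: [   0    1    0    0   -1    1   -1    2]
  r2: [   0    0    1    0    1    0    1    0]
  r3: [   0    0    0    1   -2   -1   -2   -1]
Fix exponent of P at 1, v at 0, τ at 0, ν at 0; solve each RREF row for its pivot's exponent:
  r0: exp(C) + (0)·1 = 0 ⇒ exp(C) = 0
  r1: exp(ℓ) + (-1)·1 = 0 ⇒ exp(ℓ) = 1
  r2: exp(m) + (1)·1 = 0 ⇒ exp(m) = -1
  r3: exp(t) + (-2)·1 = 0 ⇒ exp(t) = 2
Π_1 = ℓ · m^-1 · t^2 · P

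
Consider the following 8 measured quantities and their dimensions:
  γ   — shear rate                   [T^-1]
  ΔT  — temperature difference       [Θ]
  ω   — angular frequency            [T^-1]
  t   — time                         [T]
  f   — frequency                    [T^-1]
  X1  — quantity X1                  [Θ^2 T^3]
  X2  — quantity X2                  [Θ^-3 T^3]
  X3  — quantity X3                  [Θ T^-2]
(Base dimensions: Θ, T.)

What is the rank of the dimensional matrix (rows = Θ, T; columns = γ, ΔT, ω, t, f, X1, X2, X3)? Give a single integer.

2

Exponent matrix [Θ,T] × [γ,ΔT,ω,t,f,X1,X2,X3]:
  Θ: [ 0  1  0  0  0  2 -3  1]
  T: [-1  0 -1  1 -1  3  3 -2]
RREF → pivots at {γ,ΔT} ⇒ r = 2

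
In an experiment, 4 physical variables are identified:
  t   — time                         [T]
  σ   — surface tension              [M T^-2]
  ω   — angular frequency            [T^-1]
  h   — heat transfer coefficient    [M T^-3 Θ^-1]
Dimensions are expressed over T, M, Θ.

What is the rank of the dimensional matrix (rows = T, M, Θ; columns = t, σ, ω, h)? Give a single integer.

Dimensional matrix (T×M×Θ by t×σ×ω×h):
  T: [ 1 -2 -1 -3]
  M: [ 0  1  0  1]
  Θ: [ 0  0  0 -1]
RREF → pivots at {t,σ,h} ⇒ r = 3

3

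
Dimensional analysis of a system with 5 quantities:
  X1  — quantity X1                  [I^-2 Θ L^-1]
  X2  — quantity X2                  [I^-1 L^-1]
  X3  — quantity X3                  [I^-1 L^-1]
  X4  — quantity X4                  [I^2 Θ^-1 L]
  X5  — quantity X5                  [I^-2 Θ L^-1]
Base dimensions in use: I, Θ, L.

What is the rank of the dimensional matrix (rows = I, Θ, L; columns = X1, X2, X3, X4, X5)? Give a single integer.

Exponent matrix [I,Θ,L] × [X1,X2,X3,X4,X5]:
  I: [-2 -1 -1  2 -2]
  Θ: [ 1  0  0 -1  1]
  L: [-1 -1 -1  1 -1]
Row reduction gives pivot columns X1,X2; rank = 2

2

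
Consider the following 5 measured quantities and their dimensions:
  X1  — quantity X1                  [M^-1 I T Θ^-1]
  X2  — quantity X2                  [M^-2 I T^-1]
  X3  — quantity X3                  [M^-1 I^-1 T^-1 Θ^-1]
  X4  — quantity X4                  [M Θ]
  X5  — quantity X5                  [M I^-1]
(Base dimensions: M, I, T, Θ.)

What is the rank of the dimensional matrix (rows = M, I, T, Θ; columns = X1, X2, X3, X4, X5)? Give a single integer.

3

Exponent matrix [M,I,T,Θ] × [X1,X2,X3,X4,X5]:
  M: [-1 -2 -1  1  1]
  I: [ 1  1 -1  0 -1]
  T: [ 1 -1 -1  0  0]
  Θ: [-1  0 -1  1  0]
RREF → pivots at {X1,X2,X3} ⇒ r = 3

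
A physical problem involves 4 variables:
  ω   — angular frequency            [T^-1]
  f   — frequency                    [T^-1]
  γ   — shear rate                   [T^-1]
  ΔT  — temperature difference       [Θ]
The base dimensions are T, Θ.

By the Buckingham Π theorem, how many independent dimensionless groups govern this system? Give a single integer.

Dimensional matrix (T×Θ by ω×f×γ×ΔT):
  T: [-1 -1 -1  0]
  Θ: [ 0  0  0  1]
Row reduction gives pivot columns ω,ΔT; rank = 2
Π count = n − r = 4 − 2 = 2

2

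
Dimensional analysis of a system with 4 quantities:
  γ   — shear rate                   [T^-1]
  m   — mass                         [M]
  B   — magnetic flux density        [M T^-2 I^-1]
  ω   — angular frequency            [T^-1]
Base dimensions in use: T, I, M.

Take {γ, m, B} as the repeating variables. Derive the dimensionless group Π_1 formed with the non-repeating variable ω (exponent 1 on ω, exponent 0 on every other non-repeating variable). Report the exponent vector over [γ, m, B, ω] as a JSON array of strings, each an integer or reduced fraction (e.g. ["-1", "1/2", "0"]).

["-1", "0", "0", "1"]

Exponent matrix [T,I,M] × [γ,m,B,ω]:
  T: [-1  0 -2 -1]
  I: [ 0  0 -1  0]
  M: [ 0  1  1  0]
RREF → pivots at {γ,m,B} ⇒ r = 3
Repeat: γ,m,B; free: ω
RREF:
  r0: [   1    0    0    1]
  r1: [   0    1    0    0]
  r2: [   0    0    1    0]
Fix exponent of ω at 1; solve each RREF row for its pivot's exponent:
  r0: exp(γ) + (1)·1 = 0 ⇒ exp(γ) = -1
  r1: exp(m) + (0)·1 = 0 ⇒ exp(m) = 0
  r2: exp(B) + (0)·1 = 0 ⇒ exp(B) = 0
Π_1 = γ^-1 · ω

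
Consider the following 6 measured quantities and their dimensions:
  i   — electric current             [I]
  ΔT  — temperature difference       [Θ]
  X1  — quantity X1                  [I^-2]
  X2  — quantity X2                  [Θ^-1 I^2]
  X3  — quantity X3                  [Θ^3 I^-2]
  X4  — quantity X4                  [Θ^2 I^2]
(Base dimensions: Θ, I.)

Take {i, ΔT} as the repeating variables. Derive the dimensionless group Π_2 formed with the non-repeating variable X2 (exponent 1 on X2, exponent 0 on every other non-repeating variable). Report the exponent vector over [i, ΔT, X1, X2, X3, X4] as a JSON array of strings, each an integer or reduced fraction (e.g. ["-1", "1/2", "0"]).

["-2", "1", "0", "1", "0", "0"]

Dimensional matrix (Θ×I by i×ΔT×X1×X2×X3×X4):
  Θ: [ 0  1  0 -1  3  2]
  I: [ 1  0 -2  2 -2  2]
Row reduction gives pivot columns i,ΔT; rank = 2
Repeat: i,ΔT; free: X1,X2,X3,X4
RREF:
  r0: [   1    0   -2    2   -2    2]
  r1: [   0    1    0   -1    3    2]
Fix exponent of X2 at 1, X1 at 0, X3 at 0, X4 at 0; solve each RREF row for its pivot's exponent:
  r0: exp(i) + (2)·1 = 0 ⇒ exp(i) = -2
  r1: exp(ΔT) + (-1)·1 = 0 ⇒ exp(ΔT) = 1
Π_2 = i^-2 · ΔT · X2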